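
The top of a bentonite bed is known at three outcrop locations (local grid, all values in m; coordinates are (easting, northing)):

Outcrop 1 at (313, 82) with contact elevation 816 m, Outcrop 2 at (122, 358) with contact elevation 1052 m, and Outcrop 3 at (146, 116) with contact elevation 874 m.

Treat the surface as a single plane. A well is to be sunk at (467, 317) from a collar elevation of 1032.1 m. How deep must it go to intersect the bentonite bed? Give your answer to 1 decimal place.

79.0 m

Let the plane be z = a·E + b·N + c.
Outcrop 2−Outcrop 1: −191a + 276b = 236;  Outcrop 3−Outcrop 1: −167a + 34b = 58.
Solving gives a = −0.20163, b = 0.71554.
Then c = 816 − a·313 − b·82 = 820.43.
At (467, 317): z_contact = −94.16 + 226.83 + 820.43 = 953.10 m.
Depth below ground = 1032.1 − 953.10 = 79.0 m.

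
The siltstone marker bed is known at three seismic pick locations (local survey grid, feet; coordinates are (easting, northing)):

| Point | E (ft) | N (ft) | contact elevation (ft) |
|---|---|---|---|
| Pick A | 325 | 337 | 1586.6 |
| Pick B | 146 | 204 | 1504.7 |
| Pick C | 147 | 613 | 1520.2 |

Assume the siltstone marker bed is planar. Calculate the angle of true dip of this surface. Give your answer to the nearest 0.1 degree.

Let the plane be z = a·E + b·N + c.
Pick B−Pick A: −179a − 133b = −81.9;  Pick C−Pick A: −178a + 276b = −66.4.
Solving gives a = 0.43017, b = 0.03685.
Gradient magnitude |∇z| = √(a² + b²) = √(0.18504 + 0.00136) = 0.43174.
True dip = arctan(0.43174) = 23.4°, dipping toward W (azimuth ≈ 265°).

23.4°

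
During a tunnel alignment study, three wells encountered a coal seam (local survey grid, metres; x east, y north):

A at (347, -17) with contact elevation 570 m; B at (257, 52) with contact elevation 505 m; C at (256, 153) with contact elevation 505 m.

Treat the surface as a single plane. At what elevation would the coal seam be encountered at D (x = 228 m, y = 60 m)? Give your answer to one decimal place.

484.0 m

Two edge vectors: A→B = (-90, 69, -65), A→C = (-91, 170, -65).
Normal n = (A→B) × (A→C) = (6565, 65, -9021).
So ∂z/∂x = −n_x/n_z = 0.72775 and ∂z/∂y = −n_y/n_z = 0.00721.
Intercept c from A: 570 − 252.53 + 0.12 = 317.59.
At (228, 60): z = 165.9 + 0.4 + 317.59 = 484.0 m.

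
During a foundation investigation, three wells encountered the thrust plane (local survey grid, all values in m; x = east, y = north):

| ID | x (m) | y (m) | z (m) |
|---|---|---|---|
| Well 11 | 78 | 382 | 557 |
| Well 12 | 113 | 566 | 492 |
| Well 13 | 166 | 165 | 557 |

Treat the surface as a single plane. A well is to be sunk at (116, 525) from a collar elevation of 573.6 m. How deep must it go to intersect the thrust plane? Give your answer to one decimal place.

Let the plane be z = a·x + b·y + c.
Well 12−Well 11: 35a + 184b = −65;  Well 13−Well 11: 88a − 217b = 0.
Solving gives a = −0.59297, b = −0.24047.
Then c = 557 − a·78 − b·382 = 695.11.
At (116, 525): z_contact = −68.78 − 126.25 + 695.11 = 500.08 m.
Depth below ground = 573.6 − 500.08 = 73.5 m.

73.5 m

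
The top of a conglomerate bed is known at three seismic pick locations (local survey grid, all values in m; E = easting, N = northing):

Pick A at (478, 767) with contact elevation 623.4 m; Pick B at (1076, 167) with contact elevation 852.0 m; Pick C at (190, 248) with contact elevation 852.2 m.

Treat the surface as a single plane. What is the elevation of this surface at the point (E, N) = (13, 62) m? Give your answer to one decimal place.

937.0 m

Let the plane be z = a·E + b·N + c.
Pick B−Pick A: 598a − 600b = 228.6;  Pick C−Pick A: −288a − 519b = 228.8.
Solving gives a = −0.038572, b = −0.419444.
Then c = 623.4 − a·478 − b·767 = 963.55.
At (13, 62): z = −0.5 − 26.0 + 963.55 = 937.0 m.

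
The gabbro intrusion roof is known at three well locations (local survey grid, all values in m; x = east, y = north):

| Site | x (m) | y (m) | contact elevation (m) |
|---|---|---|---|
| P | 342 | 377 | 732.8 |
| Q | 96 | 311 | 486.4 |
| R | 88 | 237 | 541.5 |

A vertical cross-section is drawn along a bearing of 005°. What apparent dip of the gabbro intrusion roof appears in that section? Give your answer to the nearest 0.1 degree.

Two edge vectors: P→Q = (-246, -66, -246.4), P→R = (-254, -140, -191.3).
Normal n = (P→Q) × (P→R) = (-21870.2, 15525.8, 17676).
So ∂z/∂x = −n_x/n_z = 1.23728 and ∂z/∂y = −n_y/n_z = −0.87835.
Unit vector along 005° is (sin 5°, cos 5°) = (0.0872, 0.9962).
Slope in that direction = a·(0.0872) + b·(0.9962) = −0.76718.
Apparent dip = arctan|0.76718| = 37.5° (true dip is 56.6°, so apparent ≤ true as expected).

37.5°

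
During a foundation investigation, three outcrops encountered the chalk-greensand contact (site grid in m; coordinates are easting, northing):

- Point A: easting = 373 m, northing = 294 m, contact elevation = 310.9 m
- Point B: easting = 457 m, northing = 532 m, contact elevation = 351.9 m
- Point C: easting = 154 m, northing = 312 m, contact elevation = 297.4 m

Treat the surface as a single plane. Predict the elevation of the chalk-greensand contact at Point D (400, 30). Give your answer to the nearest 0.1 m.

274.3 m

Two edge vectors: Point A→Point B = (84, 238, 41), Point A→Point C = (-219, 18, -13.5).
Normal n = (Point A→Point B) × (Point A→Point C) = (-3951, -7845, 53634).
So ∂z/∂easting = −n_x/n_z = 0.07367 and ∂z/∂northing = −n_y/n_z = 0.14627.
Intercept c from Point A: 310.9 − 27.48 − 43.00 = 240.42.
At (400, 30): z = 29.5 + 4.4 + 240.42 = 274.3 m.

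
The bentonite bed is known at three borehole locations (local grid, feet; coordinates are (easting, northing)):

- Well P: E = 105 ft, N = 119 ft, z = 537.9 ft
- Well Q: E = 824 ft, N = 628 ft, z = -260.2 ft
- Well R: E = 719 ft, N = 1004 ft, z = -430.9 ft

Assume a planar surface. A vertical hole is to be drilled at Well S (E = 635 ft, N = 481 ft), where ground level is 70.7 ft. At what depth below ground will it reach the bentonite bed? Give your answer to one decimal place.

112.7 ft

Let the plane be z = a·E + b·N + c.
Well Q−Well P: 719a + 509b = −798.1;  Well R−Well P: 614a + 885b = −968.8.
Solving gives a = −0.658451, b = −0.637865.
Then c = 537.9 − a·105 − b·119 = 682.94.
At (635, 481): z_contact = −418.12 − 306.81 + 682.94 = -41.99 ft.
Depth below ground = 70.7 − (-41.99) = 112.7 ft.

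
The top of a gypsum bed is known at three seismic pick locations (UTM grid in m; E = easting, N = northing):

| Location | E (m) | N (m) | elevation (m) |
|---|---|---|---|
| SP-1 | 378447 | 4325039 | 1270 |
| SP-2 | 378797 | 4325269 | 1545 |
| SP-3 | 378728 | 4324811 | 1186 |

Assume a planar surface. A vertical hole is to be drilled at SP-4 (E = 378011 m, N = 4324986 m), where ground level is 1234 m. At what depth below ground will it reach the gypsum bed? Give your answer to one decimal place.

Let the plane be z = a·E + b·N + c.
SP-2−SP-1: 350a + 230b = 275;  SP-3−SP-1: 281a − 228b = −84.
Solving gives a = 0.300353112, b = 0.738593090.
Then c = 1270 − a·378447 − b·4325039 = −3306841.65.
At (378011, 4324986): z_contact = 113536.78 + 3194404.77 − 3306841.65 = 1099.90 m.
Depth below ground = 1234 − 1099.90 = 134.1 m.

134.1 m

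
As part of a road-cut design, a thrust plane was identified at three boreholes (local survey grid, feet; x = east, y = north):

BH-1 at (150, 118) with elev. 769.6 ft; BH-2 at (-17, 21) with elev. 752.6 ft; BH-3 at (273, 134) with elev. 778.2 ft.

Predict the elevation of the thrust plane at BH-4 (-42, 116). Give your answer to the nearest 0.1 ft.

Let the plane be z = a·x + b·y + c.
BH-2−BH-1: −167a − 97b = −17;  BH-3−BH-1: 123a + 16b = 8.6.
Solving gives a = 0.06072, b = 0.07072.
Then c = 769.6 − a·150 − b·118 = 752.15.
At (-42, 116): z = −2.6 + 8.2 + 752.15 = 757.8 ft.

757.8 ft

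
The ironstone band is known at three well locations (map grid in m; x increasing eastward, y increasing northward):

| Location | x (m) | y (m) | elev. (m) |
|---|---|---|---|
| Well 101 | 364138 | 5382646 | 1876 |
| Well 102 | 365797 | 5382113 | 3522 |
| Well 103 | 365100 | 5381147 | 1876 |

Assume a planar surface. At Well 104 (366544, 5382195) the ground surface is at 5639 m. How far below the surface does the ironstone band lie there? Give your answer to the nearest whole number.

Let the plane be z = a·x + b·y + c.
Well 102−Well 101: 1659a − 533b = 1646;  Well 103−Well 101: 962a − 1499b = 0.
Solving gives a = 1.24986589, b = 0.80211540.
Then c = 1876 − a·364138 − b·5382646 = −4770750.91.
At (366544, 5382195): z_contact = 458130.8 + 4317141.5 − 4770750.91 = 4521.4 m.
Depth below ground = 5639 − 4521.4 = 1118 m.

1118 m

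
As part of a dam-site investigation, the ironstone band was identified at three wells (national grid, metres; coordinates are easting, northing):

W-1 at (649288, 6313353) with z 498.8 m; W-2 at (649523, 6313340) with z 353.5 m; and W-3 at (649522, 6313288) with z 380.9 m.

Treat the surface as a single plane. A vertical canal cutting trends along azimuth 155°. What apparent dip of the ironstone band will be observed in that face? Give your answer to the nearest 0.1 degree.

Let the plane be z = a·easting + b·northing + c.
W-2−W-1: 235a − 13b = −145.3;  W-3−W-1: 234a − 65b = −117.9.
Solving gives a = −0.64676, b = −0.51449.
Unit vector along 155° is (sin 155°, cos 155°) = (0.4226, -0.9063).
Slope in that direction = a·(0.4226) + b·(-0.9063) = 0.19295.
Apparent dip = arctan|0.19295| = 10.9° (true dip is 39.6°, so apparent ≤ true as expected).

10.9°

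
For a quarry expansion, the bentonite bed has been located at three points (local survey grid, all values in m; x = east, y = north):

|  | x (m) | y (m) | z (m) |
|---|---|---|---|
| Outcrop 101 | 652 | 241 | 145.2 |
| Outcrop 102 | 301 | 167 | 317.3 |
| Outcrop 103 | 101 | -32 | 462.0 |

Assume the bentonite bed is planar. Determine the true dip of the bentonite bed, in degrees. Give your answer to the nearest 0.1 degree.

Let the plane be z = a·x + b·y + c.
Outcrop 102−Outcrop 101: −351a − 74b = 172.1;  Outcrop 103−Outcrop 101: −551a − 273b = 316.8.
Solving gives a = −0.42762, b = −0.29737.
Gradient magnitude |∇z| = √(a² + b²) = √(0.18286 + 0.08843) = 0.52085.
True dip = arctan(0.52085) = 27.5°, dipping toward NE (azimuth ≈ 055°).

27.5°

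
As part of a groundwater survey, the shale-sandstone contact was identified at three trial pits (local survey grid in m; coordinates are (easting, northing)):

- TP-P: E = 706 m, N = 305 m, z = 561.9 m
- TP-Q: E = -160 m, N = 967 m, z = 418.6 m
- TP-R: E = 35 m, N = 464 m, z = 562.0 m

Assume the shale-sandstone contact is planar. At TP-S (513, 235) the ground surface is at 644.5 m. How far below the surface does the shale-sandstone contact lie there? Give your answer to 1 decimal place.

Let the plane be z = a·E + b·N + c.
TP-Q−TP-P: −866a + 662b = −143.3;  TP-R−TP-P: −671a + 159b = 0.1.
Solving gives a = −0.07455, b = −0.31399.
Then c = 561.9 − a·706 − b·305 = 710.30.
At (513, 235): z_contact = −38.25 − 73.79 + 710.30 = 598.27 m.
Depth below ground = 644.5 − 598.27 = 46.2 m.

46.2 m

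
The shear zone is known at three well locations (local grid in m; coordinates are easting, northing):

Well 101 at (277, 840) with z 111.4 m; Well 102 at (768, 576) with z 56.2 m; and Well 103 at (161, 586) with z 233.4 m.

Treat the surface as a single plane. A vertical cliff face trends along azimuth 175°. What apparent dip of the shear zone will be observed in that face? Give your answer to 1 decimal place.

Let the plane be z = a·easting + b·northing + c.
Well 102−Well 101: 491a − 264b = −55.2;  Well 103−Well 101: −116a − 254b = 122.
Solving gives a = −0.29760, b = −0.34440.
Unit vector along 175° is (sin 175°, cos 175°) = (0.0872, -0.9962).
Slope in that direction = a·(0.0872) + b·(-0.9962) = 0.31715.
Apparent dip = arctan|0.31715| = 17.6° (true dip is 24.5°, so apparent ≤ true as expected).

17.6°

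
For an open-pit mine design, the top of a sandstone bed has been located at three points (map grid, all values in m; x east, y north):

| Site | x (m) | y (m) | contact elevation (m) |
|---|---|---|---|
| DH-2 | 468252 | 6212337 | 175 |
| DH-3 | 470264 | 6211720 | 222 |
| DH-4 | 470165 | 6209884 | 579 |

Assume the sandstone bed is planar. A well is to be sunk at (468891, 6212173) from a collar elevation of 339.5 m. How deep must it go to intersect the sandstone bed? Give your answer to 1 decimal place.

155.7 m

Let the plane be z = a·x + b·y + c.
DH-3−DH-2: 2012a − 617b = 47;  DH-4−DH-2: 1913a − 2453b = 404.
Solving gives a = −0.035678534, b = −0.192520602.
Then c = 175 − a·468252 − b·6212337 = 1212884.40.
At (468891, 6212173): z_contact = −16729.34 − 1195971.29 + 1212884.40 = 183.77 m.
Depth below ground = 339.5 − 183.77 = 155.7 m.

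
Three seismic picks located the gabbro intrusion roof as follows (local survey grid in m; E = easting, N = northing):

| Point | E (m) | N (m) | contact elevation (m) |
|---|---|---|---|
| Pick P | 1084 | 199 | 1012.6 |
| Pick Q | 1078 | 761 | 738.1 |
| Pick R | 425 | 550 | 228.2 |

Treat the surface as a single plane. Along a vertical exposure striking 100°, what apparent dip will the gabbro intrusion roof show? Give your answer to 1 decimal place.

45.1°

Two edge vectors: Pick P→Pick Q = (-6, 562, -274.5), Pick P→Pick R = (-659, 351, -784.4).
Normal n = (Pick P→Pick Q) × (Pick P→Pick R) = (-344483.3, 176189.1, 368252).
So ∂z/∂E = −n_x/n_z = 0.93546 and ∂z/∂N = −n_y/n_z = −0.47845.
Unit vector along 100° is (sin 100°, cos 100°) = (0.9848, -0.1736).
Slope in that direction = a·(0.9848) + b·(-0.1736) = 1.00433.
Apparent dip = arctan|1.00433| = 45.1° (true dip is 46.4°, so apparent ≤ true as expected).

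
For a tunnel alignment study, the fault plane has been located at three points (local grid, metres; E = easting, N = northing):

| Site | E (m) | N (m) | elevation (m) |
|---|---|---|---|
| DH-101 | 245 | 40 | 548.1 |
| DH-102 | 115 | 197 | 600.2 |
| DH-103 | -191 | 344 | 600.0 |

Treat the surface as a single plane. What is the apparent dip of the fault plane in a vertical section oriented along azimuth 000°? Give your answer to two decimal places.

Two edge vectors: DH-101→DH-102 = (-130, 157, 52.1), DH-101→DH-103 = (-436, 304, 51.9).
Normal n = (DH-101→DH-102) × (DH-101→DH-103) = (-7690.1, -15968.6, 28932).
So ∂z/∂E = −n_x/n_z = 0.26580 and ∂z/∂N = −n_y/n_z = 0.55194.
Unit vector along 000° is (sin 0°, cos 0°) = (0.0000, 1.0000).
Slope in that direction = a·(0.0000) + b·(1.0000) = 0.55194.
Apparent dip = arctan|0.55194| = 28.90° (true dip is 31.5°, so apparent ≤ true as expected).

28.90°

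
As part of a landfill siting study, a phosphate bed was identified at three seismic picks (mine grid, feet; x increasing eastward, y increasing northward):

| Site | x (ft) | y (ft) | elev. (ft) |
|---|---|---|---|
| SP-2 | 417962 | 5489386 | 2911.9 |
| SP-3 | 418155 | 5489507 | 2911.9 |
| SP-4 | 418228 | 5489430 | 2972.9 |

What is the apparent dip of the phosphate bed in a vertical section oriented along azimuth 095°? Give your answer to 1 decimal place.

19.5°

Let the plane be z = a·x + b·y + c.
SP-3−SP-2: 193a + 121b = 0;  SP-4−SP-2: 266a + 44b = 61.
Solving gives a = 0.31151, b = −0.49688.
Unit vector along 095° is (sin 95°, cos 95°) = (0.9962, -0.0872).
Slope in that direction = a·(0.9962) + b·(-0.0872) = 0.35363.
Apparent dip = arctan|0.35363| = 19.5° (true dip is 30.4°, so apparent ≤ true as expected).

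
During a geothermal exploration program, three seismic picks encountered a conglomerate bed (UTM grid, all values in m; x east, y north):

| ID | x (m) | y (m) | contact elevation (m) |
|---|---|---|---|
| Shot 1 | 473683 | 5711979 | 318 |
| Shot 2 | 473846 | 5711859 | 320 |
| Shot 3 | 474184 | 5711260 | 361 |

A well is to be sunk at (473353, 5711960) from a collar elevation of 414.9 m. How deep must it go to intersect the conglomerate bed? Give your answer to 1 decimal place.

Let the plane be z = a·x + b·y + c.
Shot 2−Shot 1: 163a − 120b = 2;  Shot 3−Shot 1: 501a − 719b = 43.
Solving gives a = −0.065210155, b = −0.105243793.
Then c = 318 − a·473683 − b·5711979 = 632357.28.
At (473353, 5711960): z_contact = −30867.42 − 601148.34 + 632357.28 = 341.52 m.
Depth below ground = 414.9 − 341.52 = 73.4 m.

73.4 m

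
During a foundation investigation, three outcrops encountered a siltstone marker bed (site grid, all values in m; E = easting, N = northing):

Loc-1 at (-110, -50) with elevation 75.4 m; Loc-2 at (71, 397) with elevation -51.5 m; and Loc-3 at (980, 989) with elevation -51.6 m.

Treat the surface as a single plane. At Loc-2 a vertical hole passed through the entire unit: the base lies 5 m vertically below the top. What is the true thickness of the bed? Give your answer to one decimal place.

4.5 m

Let the plane be z = a·E + b·N + c.
Loc-2−Loc-1: 181a + 447b = −126.9;  Loc-3−Loc-1: 1090a + 1039b = −127.
Solving gives a = 0.25096, b = −0.38551.
|∇z| = √(a²+b²) = 0.46000, so dip δ = arctan(0.46000) = 24.70°.
True thickness = vertical thickness × cos δ = 5 × cos 24.70° = 4.5 m.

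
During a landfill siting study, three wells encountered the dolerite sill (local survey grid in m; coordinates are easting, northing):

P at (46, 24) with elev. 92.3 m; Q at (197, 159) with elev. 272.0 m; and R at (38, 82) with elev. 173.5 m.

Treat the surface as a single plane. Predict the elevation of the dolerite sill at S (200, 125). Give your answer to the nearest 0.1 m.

Two edge vectors: P→Q = (151, 135, 179.7), P→R = (-8, 58, 81.2).
Normal n = (P→Q) × (P→R) = (539.4, -13698.8, 9838).
So ∂z/∂easting = −n_x/n_z = −0.05483 and ∂z/∂northing = −n_y/n_z = 1.39244.
Intercept c from P: 92.3 + 2.52 − 33.42 = 61.40.
At (200, 125): z = −11.0 + 174.1 + 61.40 = 224.5 m.

224.5 m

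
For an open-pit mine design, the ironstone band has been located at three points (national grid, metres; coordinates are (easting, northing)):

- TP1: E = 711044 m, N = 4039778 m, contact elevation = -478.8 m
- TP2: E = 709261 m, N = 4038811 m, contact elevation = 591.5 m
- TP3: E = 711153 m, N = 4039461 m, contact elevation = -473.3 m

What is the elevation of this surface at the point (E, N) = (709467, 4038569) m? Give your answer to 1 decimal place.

534.5 m

Let the plane be z = a·E + b·N + c.
TP2−TP1: −1783a − 967b = 1070.3;  TP3−TP1: 109a − 317b = 5.5.
Solving gives a = −0.498001235, b = −0.188587175.
Then c = -478.8 − a·711044 − b·4039778 = 1115472.31.
At (709467, 4038569): z = −353315.4 − 761622.3 + 1115472.31 = 534.5 m.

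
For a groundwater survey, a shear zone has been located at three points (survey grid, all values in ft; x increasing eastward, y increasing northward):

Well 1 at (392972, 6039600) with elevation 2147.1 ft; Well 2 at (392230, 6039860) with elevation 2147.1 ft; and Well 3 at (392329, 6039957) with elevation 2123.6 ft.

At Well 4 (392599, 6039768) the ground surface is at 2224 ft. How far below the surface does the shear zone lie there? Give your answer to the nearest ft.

Two edge vectors: Well 1→Well 2 = (-742, 260, 0), Well 1→Well 3 = (-643, 357, -23.5).
Normal n = (Well 1→Well 2) × (Well 1→Well 3) = (-6110, -17437, -97714).
So ∂z/∂x = −n_x/n_z = −0.06252942 and ∂z/∂y = −n_y/n_z = −0.17844935.
Intercept c from Well 1: 2147.1 + 24572.31 + 1077762.71 = 1104482.12.
At (392599, 6039768): z_contact = −24549.0 − 1077792.7 + 1104482.12 = 2140.4 ft.
Depth below ground = 2224 − 2140.4 = 84 ft.

84 ft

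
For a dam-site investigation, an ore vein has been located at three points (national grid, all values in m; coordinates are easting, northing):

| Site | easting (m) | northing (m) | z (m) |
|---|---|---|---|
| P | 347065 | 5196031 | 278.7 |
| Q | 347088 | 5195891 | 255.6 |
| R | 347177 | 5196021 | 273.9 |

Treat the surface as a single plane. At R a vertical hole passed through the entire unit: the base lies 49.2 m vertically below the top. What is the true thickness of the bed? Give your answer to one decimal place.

48.6 m

Two edge vectors: P→Q = (23, -140, -23.1), P→R = (112, -10, -4.8).
Normal n = (P→Q) × (P→R) = (441, -2476.8, 15450).
So ∂z/∂easting = −n_x/n_z = −0.02854 and ∂z/∂northing = −n_y/n_z = 0.16031.
|∇z| = √(a²+b²) = 0.16283, so dip δ = arctan(0.16283) = 9.25°.
True thickness = vertical thickness × cos δ = 49.2 × cos 9.25° = 48.6 m.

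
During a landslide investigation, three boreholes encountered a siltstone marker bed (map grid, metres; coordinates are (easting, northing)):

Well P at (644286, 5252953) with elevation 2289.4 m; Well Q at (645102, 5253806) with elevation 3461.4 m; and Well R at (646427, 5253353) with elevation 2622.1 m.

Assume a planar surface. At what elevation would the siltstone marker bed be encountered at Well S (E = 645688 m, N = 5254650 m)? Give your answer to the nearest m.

Two edge vectors: Well P→Well Q = (816, 853, 1172), Well P→Well R = (2141, 400, 332.7).
Normal n = (Well P→Well Q) × (Well P→Well R) = (-185006.9, 2237768.8, -1499873).
So ∂z/∂E = −n_x/n_z = −0.12334838 and ∂z/∂N = −n_y/n_z = 1.49197219.
Intercept c from Well P: 2289.4 + 79471.63 − 7837259.78 = −7755498.74.
At (645688, 5254650): z = −79644.6 + 7839791.7 − 7755498.74 = 4648.3 m.

4648 m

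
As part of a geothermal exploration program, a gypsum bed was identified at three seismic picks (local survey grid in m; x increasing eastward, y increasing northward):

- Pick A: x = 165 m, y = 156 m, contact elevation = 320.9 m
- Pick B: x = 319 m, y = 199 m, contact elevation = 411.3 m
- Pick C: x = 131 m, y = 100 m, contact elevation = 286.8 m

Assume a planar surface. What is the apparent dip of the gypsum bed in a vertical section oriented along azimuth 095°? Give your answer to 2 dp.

Let the plane be z = a·x + b·y + c.
Pick B−Pick A: 154a + 43b = 90.4;  Pick C−Pick A: −34a − 56b = −34.1.
Solving gives a = 0.50211, b = 0.30408.
Unit vector along 095° is (sin 95°, cos 95°) = (0.9962, -0.0872).
Slope in that direction = a·(0.9962) + b·(-0.0872) = 0.47370.
Apparent dip = arctan|0.47370| = 25.35° (true dip is 30.4°, so apparent ≤ true as expected).

25.35°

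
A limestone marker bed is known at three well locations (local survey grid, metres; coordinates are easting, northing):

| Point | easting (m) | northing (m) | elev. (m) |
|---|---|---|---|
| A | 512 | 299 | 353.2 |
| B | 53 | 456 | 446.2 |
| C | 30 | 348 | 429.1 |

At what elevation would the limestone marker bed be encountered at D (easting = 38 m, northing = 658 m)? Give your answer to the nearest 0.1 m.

Let the plane be z = a·easting + b·northing + c.
B−A: −459a + 157b = 93;  C−A: −482a + 49b = 75.9.
Solving gives a = −0.13838, b = 0.18780.
Then c = 353.2 − a·512 − b·299 = 367.90.
At (38, 658): z = −5.3 + 123.6 + 367.90 = 486.2 m.

486.2 m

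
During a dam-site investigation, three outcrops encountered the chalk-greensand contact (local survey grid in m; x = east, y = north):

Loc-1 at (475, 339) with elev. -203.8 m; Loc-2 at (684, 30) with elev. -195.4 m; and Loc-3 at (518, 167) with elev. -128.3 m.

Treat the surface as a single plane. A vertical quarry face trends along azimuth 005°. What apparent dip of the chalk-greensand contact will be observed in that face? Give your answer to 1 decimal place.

37.3°

Let the plane be z = a·x + b·y + c.
Loc-2−Loc-1: 209a − 309b = 8.4;  Loc-3−Loc-1: 43a − 172b = 75.5.
Solving gives a = −0.96574, b = −0.68039.
Unit vector along 005° is (sin 5°, cos 5°) = (0.0872, 0.9962).
Slope in that direction = a·(0.0872) + b·(0.9962) = −0.76197.
Apparent dip = arctan|0.76197| = 37.3° (true dip is 49.8°, so apparent ≤ true as expected).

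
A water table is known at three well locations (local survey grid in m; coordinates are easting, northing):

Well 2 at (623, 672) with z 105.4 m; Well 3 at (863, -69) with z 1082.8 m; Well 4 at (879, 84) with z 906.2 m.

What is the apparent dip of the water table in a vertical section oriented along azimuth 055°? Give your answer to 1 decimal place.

20.3°

Two edge vectors: Well 2→Well 3 = (240, -741, 977.4), Well 2→Well 4 = (256, -588, 800.8).
Normal n = (Well 2→Well 3) × (Well 2→Well 4) = (-18681.6, 58022.4, 48576).
So ∂z/∂easting = −n_x/n_z = 0.38458 and ∂z/∂northing = −n_y/n_z = −1.19447.
Unit vector along 055° is (sin 55°, cos 55°) = (0.8192, 0.5736).
Slope in that direction = a·(0.8192) + b·(0.5736) = −0.37008.
Apparent dip = arctan|0.37008| = 20.3° (true dip is 51.4°, so apparent ≤ true as expected).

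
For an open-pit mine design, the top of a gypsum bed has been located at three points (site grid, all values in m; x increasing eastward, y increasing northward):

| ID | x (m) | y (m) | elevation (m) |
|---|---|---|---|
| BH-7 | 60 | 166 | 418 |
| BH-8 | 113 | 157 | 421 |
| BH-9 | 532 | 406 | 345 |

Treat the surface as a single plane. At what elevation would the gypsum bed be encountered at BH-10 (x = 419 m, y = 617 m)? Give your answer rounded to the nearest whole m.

279 m

Two edge vectors: BH-7→BH-8 = (53, -9, 3), BH-7→BH-9 = (472, 240, -73).
Normal n = (BH-7→BH-8) × (BH-7→BH-9) = (-63, 5285, 16968).
So ∂z/∂x = −n_x/n_z = 0.00371 and ∂z/∂y = −n_y/n_z = −0.31147.
Intercept c from BH-7: 418 − 0.22 + 51.70 = 469.48.
At (419, 617): z = 1.6 − 192.2 + 469.48 = 278.9 m.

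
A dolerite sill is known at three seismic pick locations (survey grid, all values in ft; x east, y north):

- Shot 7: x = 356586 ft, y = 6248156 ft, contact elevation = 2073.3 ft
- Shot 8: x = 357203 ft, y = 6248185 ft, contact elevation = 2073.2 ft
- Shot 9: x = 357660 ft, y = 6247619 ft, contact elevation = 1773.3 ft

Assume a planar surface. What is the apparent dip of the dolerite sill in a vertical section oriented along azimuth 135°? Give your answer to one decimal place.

Two edge vectors: Shot 7→Shot 8 = (617, 29, -0.1), Shot 7→Shot 9 = (1074, -537, -300).
Normal n = (Shot 7→Shot 8) × (Shot 7→Shot 9) = (-8753.7, 184992.6, -362475).
So ∂z/∂x = −n_x/n_z = −0.02415 and ∂z/∂y = −n_y/n_z = 0.51036.
Unit vector along 135° is (sin 135°, cos 135°) = (0.7071, -0.7071).
Slope in that direction = a·(0.7071) + b·(-0.7071) = −0.37796.
Apparent dip = arctan|0.37796| = 20.7° (true dip is 27.1°, so apparent ≤ true as expected).

20.7°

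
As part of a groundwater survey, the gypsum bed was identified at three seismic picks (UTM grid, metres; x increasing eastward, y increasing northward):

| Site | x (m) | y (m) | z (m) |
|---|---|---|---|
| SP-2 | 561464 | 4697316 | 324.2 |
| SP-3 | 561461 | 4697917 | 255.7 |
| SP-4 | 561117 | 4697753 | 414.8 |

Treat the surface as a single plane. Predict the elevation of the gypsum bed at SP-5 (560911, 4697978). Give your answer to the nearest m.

Two edge vectors: SP-2→SP-3 = (-3, 601, -68.5), SP-2→SP-4 = (-347, 437, 90.6).
Normal n = (SP-2→SP-3) × (SP-2→SP-4) = (84385.1, 24041.3, 207236).
So ∂z/∂x = −n_x/n_z = −0.40719325 and ∂z/∂y = −n_y/n_z = −0.11600928.
Intercept c from SP-2: 324.2 + 228624.35 + 544932.27 = 773880.82.
At (560911, 4697978): z = −228399.2 − 545009.1 + 773880.82 = 472.6 m.

473 m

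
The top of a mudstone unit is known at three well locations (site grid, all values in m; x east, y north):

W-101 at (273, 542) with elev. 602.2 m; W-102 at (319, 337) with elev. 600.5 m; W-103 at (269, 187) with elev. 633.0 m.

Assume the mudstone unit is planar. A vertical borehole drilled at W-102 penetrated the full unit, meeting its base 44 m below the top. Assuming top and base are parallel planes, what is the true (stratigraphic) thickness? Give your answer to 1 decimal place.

40.7 m

Two edge vectors: W-101→W-102 = (46, -205, -1.7), W-101→W-103 = (-4, -355, 30.8).
Normal n = (W-101→W-102) × (W-101→W-103) = (-6917.5, -1410, -17150).
So ∂z/∂x = −n_x/n_z = −0.40335 and ∂z/∂y = −n_y/n_z = −0.08222.
|∇z| = √(a²+b²) = 0.41165, so dip δ = arctan(0.41165) = 22.37°.
True thickness = vertical thickness × cos δ = 44 × cos 22.37° = 40.7 m.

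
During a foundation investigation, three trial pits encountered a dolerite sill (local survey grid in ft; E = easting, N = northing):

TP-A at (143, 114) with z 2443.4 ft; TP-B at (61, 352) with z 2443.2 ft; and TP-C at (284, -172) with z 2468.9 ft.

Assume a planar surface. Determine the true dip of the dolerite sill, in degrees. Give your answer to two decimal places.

Two edge vectors: TP-A→TP-B = (-82, 238, -0.2), TP-A→TP-C = (141, -286, 25.5).
Normal n = (TP-A→TP-B) × (TP-A→TP-C) = (6011.8, 2062.8, -10106).
So ∂z/∂E = −n_x/n_z = 0.59487 and ∂z/∂N = −n_y/n_z = 0.20412.
Gradient magnitude |∇z| = √(a² + b²) = √(0.35388 + 0.04166) = 0.62892.
True dip = arctan(0.62892) = 32.17°, dipping toward WSW (azimuth ≈ 251°).

32.17°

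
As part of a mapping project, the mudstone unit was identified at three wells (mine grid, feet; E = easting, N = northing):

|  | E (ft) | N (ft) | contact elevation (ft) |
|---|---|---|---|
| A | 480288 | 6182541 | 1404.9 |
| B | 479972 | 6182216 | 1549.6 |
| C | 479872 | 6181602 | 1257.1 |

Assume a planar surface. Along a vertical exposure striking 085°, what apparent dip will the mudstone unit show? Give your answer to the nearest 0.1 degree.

47.1°

Two edge vectors: A→B = (-316, -325, 144.7), A→C = (-416, -939, -147.8).
Normal n = (A→B) × (A→C) = (183908.3, -106900, 161524).
So ∂z/∂E = −n_x/n_z = −1.13858 and ∂z/∂N = −n_y/n_z = 0.66182.
Unit vector along 085° is (sin 85°, cos 85°) = (0.9962, 0.0872).
Slope in that direction = a·(0.9962) + b·(0.0872) = −1.07657.
Apparent dip = arctan|1.07657| = 47.1° (true dip is 52.8°, so apparent ≤ true as expected).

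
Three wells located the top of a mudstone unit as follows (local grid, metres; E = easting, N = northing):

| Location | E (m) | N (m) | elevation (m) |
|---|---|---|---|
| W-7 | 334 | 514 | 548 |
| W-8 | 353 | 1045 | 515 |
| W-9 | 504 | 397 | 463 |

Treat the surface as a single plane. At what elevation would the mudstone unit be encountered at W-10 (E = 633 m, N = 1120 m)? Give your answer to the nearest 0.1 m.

Two edge vectors: W-7→W-8 = (19, 531, -33), W-7→W-9 = (170, -117, -85).
Normal n = (W-7→W-8) × (W-7→W-9) = (-48996, -3995, -92493).
So ∂z/∂E = −n_x/n_z = −0.529727 and ∂z/∂N = −n_y/n_z = −0.043192.
Intercept c from W-7: 548 + 176.93 + 22.20 = 747.13.
At (633, 1120): z = −335.3 − 48.4 + 747.13 = 363.4 m.

363.4 m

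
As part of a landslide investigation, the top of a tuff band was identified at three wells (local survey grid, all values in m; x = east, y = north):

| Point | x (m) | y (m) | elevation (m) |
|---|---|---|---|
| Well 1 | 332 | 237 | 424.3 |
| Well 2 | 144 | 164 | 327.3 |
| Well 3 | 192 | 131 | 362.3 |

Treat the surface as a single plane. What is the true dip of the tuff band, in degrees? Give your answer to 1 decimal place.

Two edge vectors: Well 1→Well 2 = (-188, -73, -97), Well 1→Well 3 = (-140, -106, -62).
Normal n = (Well 1→Well 2) × (Well 1→Well 3) = (-5756, 1924, 9708).
So ∂z/∂x = −n_x/n_z = 0.59291 and ∂z/∂y = −n_y/n_z = −0.19819.
Gradient magnitude |∇z| = √(a² + b²) = √(0.35155 + 0.03928) = 0.62516.
True dip = arctan(0.62516) = 32.0°, dipping toward WNW (azimuth ≈ 288°).

32.0°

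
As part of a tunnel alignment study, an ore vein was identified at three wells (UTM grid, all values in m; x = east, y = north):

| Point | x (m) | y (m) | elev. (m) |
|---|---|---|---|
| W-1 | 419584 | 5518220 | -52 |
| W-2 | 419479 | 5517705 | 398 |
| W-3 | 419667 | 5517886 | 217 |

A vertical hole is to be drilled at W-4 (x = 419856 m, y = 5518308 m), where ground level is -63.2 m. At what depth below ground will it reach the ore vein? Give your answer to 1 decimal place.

104.1 m

Let the plane be z = a·x + b·y + c.
W-2−W-1: −105a − 515b = 450;  W-3−W-1: 83a − 334b = 269.
Solving gives a = −0.151191930, b = −0.842960869.
Then c = -52 − a·419584 − b·5518220 = 4715029.24.
At (419856, 5518308): z_contact = −63478.84 − 4651717.71 + 4715029.24 = -167.30 m.
Depth below ground = -63.2 − (-167.30) = 104.1 m.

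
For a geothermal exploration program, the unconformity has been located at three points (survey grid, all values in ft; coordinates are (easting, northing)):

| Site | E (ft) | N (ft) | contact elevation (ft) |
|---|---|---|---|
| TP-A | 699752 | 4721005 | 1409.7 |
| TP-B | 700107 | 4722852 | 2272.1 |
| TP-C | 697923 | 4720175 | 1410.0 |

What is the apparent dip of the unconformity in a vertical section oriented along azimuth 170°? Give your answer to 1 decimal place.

Two edge vectors: TP-A→TP-B = (355, 1847, 862.4), TP-A→TP-C = (-1829, -830, 0.3).
Normal n = (TP-A→TP-B) × (TP-A→TP-C) = (716346.1, -1577436.1, 3083513).
So ∂z/∂E = −n_x/n_z = −0.23231 and ∂z/∂N = −n_y/n_z = 0.51157.
Unit vector along 170° is (sin 170°, cos 170°) = (0.1736, -0.9848).
Slope in that direction = a·(0.1736) + b·(-0.9848) = −0.54414.
Apparent dip = arctan|0.54414| = 28.6° (true dip is 29.3°, so apparent ≤ true as expected).

28.6°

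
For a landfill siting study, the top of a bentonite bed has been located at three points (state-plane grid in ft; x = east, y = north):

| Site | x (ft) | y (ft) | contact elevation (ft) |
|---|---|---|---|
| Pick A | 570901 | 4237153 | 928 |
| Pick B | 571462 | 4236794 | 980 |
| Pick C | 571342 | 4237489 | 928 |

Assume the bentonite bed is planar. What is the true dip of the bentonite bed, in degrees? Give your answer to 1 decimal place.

Let the plane be z = a·x + b·y + c.
Pick B−Pick A: 561a − 359b = 52;  Pick C−Pick A: 441a + 336b = 0.
Solving gives a = 0.05038, b = −0.06612.
Gradient magnitude |∇z| = √(a² + b²) = √(0.00254 + 0.00437) = 0.08313.
True dip = arctan(0.08313) = 4.8°, dipping toward NW (azimuth ≈ 323°).

4.8°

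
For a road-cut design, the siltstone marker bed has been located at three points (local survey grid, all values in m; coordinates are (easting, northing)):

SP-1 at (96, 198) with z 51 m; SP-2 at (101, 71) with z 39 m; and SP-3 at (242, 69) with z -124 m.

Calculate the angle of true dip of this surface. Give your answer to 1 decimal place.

49.1°

Two edge vectors: SP-1→SP-2 = (5, -127, -12), SP-1→SP-3 = (146, -129, -175).
Normal n = (SP-1→SP-2) × (SP-1→SP-3) = (20677, -877, 17897).
So ∂z/∂E = −n_x/n_z = −1.15533 and ∂z/∂N = −n_y/n_z = 0.04900.
Gradient magnitude |∇z| = √(a² + b²) = √(1.33480 + 0.00240) = 1.15637.
True dip = arctan(1.15637) = 49.1°, dipping toward E (azimuth ≈ 092°).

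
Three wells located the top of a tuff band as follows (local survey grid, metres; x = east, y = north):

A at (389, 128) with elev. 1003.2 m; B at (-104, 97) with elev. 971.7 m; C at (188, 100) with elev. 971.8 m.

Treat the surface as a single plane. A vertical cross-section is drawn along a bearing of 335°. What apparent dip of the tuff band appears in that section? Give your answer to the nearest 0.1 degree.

47.7°

Two edge vectors: A→B = (-493, -31, -31.5), A→C = (-201, -28, -31.4).
Normal n = (A→B) × (A→C) = (91.4, -9148.7, 7573).
So ∂z/∂x = −n_x/n_z = −0.01207 and ∂z/∂y = −n_y/n_z = 1.20807.
Unit vector along 335° is (sin 335°, cos 335°) = (-0.4226, 0.9063).
Slope in that direction = a·(-0.4226) + b·(0.9063) = 1.09998.
Apparent dip = arctan|1.09998| = 47.7° (true dip is 50.4°, so apparent ≤ true as expected).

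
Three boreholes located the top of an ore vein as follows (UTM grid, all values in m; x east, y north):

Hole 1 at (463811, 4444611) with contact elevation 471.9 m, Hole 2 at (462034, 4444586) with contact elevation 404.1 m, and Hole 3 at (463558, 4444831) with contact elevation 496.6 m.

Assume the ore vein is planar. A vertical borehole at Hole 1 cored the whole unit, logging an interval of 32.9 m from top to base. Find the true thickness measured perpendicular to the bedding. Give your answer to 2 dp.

32.50 m

Let the plane be z = a·x + b·y + c.
Hole 2−Hole 1: −1777a − 25b = −67.8;  Hole 3−Hole 1: −253a + 220b = 24.7.
Solving gives a = 0.03599, b = 0.15366.
|∇z| = √(a²+b²) = 0.15782, so dip δ = arctan(0.15782) = 8.97°.
True thickness = vertical thickness × cos δ = 32.9 × cos 8.97° = 32.50 m.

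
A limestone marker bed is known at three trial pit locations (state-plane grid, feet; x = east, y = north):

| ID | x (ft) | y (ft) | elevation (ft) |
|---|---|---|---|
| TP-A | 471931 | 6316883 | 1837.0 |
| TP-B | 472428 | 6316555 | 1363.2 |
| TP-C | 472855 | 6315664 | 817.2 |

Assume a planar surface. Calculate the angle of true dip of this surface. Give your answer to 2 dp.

Let the plane be z = a·x + b·y + c.
TP-B−TP-A: 497a − 328b = −473.8;  TP-C−TP-A: 924a − 1219b = −1019.8.
Solving gives a = −0.80281, b = 0.22806.
Gradient magnitude |∇z| = √(a² + b²) = √(0.64451 + 0.05201) = 0.83458.
True dip = arctan(0.83458) = 39.85°, dipping toward ESE (azimuth ≈ 106°).

39.85°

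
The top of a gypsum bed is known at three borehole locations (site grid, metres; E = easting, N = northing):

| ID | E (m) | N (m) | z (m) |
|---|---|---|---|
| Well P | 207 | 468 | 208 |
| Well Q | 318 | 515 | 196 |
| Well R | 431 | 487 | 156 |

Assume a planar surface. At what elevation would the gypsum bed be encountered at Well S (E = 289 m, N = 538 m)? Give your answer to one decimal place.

Two edge vectors: Well P→Well Q = (111, 47, -12), Well P→Well R = (224, 19, -52).
Normal n = (Well P→Well Q) × (Well P→Well R) = (-2216, 3084, -8419).
So ∂z/∂E = −n_x/n_z = −0.26321 and ∂z/∂N = −n_y/n_z = 0.36631.
Intercept c from Well P: 208 + 54.49 − 171.44 = 91.05.
At (289, 538): z = −76.1 + 197.1 + 91.05 = 212.1 m.

212.1 m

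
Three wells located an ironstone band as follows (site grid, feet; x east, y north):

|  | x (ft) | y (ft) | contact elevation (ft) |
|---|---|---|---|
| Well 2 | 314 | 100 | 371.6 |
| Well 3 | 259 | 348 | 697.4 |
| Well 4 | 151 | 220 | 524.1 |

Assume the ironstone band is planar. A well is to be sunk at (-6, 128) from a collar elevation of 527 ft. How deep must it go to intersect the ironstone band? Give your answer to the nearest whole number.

Two edge vectors: Well 2→Well 3 = (-55, 248, 325.8), Well 2→Well 4 = (-163, 120, 152.5).
Normal n = (Well 2→Well 3) × (Well 2→Well 4) = (-1276, -44717.9, 33824).
So ∂z/∂x = −n_x/n_z = 0.03772 and ∂z/∂y = −n_y/n_z = 1.32208.
Intercept c from Well 2: 371.6 − 11.85 − 132.21 = 227.55.
At (-6, 128): z_contact = −0.2 + 169.2 + 227.55 = 396.5 ft.
Depth below ground = 527 − 396.5 = 130 ft.

130 ft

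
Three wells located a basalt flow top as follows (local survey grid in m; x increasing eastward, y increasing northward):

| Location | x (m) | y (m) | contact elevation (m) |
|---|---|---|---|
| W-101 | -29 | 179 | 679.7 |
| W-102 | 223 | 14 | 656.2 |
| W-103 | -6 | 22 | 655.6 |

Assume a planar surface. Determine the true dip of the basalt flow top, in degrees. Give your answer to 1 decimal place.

8.8°

Let the plane be z = a·x + b·y + c.
W-102−W-101: 252a − 165b = −23.5;  W-103−W-101: 23a − 157b = −24.1.
Solving gives a = 0.00802, b = 0.15468.
Gradient magnitude |∇z| = √(a² + b²) = √(0.00006 + 0.02393) = 0.15489.
True dip = arctan(0.15489) = 8.8°, dipping toward S (azimuth ≈ 183°).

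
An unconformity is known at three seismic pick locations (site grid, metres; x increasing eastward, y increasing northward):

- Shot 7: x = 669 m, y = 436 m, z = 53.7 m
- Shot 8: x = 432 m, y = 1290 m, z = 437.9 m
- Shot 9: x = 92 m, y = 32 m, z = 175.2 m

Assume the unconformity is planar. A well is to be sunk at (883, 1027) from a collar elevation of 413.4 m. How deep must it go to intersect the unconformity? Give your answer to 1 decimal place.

260.2 m

Let the plane be z = a·x + b·y + c.
Shot 8−Shot 7: −237a + 854b = 384.2;  Shot 9−Shot 7: −577a − 404b = 121.5.
Solving gives a = −0.440060, b = 0.327759.
Then c = 53.7 − a·669 − b·436 = 205.20.
At (883, 1027): z_contact = −388.57 + 336.61 + 205.20 = 153.23 m.
Depth below ground = 413.4 − 153.23 = 260.2 m.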